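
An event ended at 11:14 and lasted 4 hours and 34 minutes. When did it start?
Starting time: 11:14 = 674 total minutes past 12:00
Subtracting: 4 hours and 34 minutes = 274 minutes
674 - 274 = 400 minutes
= 6 hours and 40 minutes past 12:00 = 6:40

Final answer: 6:40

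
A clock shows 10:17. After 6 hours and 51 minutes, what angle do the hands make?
First find the time 6 hours and 51 minutes after 10:17.
Total minutes: 10 x 60 + 17 + 6 x 60 + 51 = 1028.
1028 mod 720 = 308 minutes = 5:08.
Now compute the angle at 5:08:
Hour hand: 5 x 30 + 8 x 0.5 = 154 degrees
Minute hand: 8 x 6 = 48 degrees
Difference: |154 - 48| = 106 degrees
The angle is 106 degrees

Final answer: 106 degrees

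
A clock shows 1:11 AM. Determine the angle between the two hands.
Hour hand position: 1 x 30 + 11 x 0.5 = 35.5 degrees
Minute hand position: 11 x 6 = 66 degrees
Difference: |35.5 - 66| = 30.5 degrees
The angle between the hands is 30.5 degrees

Final answer: 30.5 degrees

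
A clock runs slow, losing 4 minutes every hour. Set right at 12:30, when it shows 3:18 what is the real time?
For every 60 true minutes, the faulty clock advances 56 minutes, so 1 faulty-clock minute corresponds to 60/56 true minutes.
From 12:30 to 3:18 on the faulty dial is 168 minutes.
True elapsed: 168 x 60/56 = 180 minutes = 3 hours.
True time: 12:30 + 3 hours = 3:30.

Final answer: 3:30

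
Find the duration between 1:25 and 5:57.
From 1:25 to 5:57:
(5 x 60 + 57) - (1 x 60 + 25) = 357 - 85 = 272 minutes
= 4 hours and 32 minutes

Final answer: 4 hours and 32 minutes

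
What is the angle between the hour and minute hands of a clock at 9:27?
Hour hand position: 9 x 30 + 27 x 0.5 = 283.5 degrees
Minute hand position: 27 x 6 = 162 degrees
Difference: |283.5 - 162| = 121.5 degrees
The angle between the hands is 121.5 degrees

Final answer: 121.5 degrees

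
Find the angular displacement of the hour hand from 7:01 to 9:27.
The hour hand moves 0.5 degrees per minute.
Time elapsed: 9:27 - 7:01 = 146 minutes
Angular displacement: 146 x 0.5 = 73 degrees

Final answer: 73 degrees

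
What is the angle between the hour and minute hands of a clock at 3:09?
Hour hand position: 3 x 30 + 9 x 0.5 = 94.5 degrees
Minute hand position: 9 x 6 = 54 degrees
Difference: |94.5 - 54| = 40.5 degrees
The angle between the hands is 40.5 degrees

Final answer: 40.5 degrees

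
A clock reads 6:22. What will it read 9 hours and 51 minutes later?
Starting time: 6:22
Adding 51 minutes to 22 minutes: 22 + 51 = 73 minutes = 1 hour and 13 minutes
Adding 9 hours: 6 + 9 + 1 (carry) = 16 - 12 = 4
Final time: 4:13

Final answer: 4:13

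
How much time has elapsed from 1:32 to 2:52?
From 1:32 to 2:52:
(2 x 60 + 52) - (1 x 60 + 32) = 172 - 92 = 80 minutes
= 1 hour and 20 minutes

Final answer: 1 hour and 20 minutes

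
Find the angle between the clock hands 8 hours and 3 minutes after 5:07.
First find the time 8 hours and 3 minutes after 5:07.
Total minutes: 5 x 60 + 7 + 8 x 60 + 3 = 790.
790 mod 720 = 70 minutes = 1:10.
Now compute the angle at 1:10:
Hour hand: 1 x 30 + 10 x 0.5 = 35 degrees
Minute hand: 10 x 6 = 60 degrees
Difference: |35 - 60| = 25 degrees
The angle is 25 degrees

Final answer: 25 degrees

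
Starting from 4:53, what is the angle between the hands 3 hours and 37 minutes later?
First find the time 3 hours and 37 minutes after 4:53.
Total minutes: 4 x 60 + 53 + 3 x 60 + 37 = 510.
510 mod 720 = 510 minutes = 8:30.
Now compute the angle at 8:30:
Hour hand: 8 x 30 + 30 x 0.5 = 255 degrees
Minute hand: 30 x 6 = 180 degrees
Difference: |255 - 180| = 75 degrees
The angle is 75 degrees

Final answer: 75 degrees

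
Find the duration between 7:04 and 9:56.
From 7:04 to 9:56:
(9 x 60 + 56) - (7 x 60 + 4) = 596 - 424 = 172 minutes
= 2 hours and 52 minutes

Final answer: 2 hours and 52 minutes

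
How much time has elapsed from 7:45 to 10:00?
From 7:45 to 10:00:
(10 x 60 + 0) - (7 x 60 + 45) = 600 - 465 = 135 minutes
= 2 hours and 15 minutes

Final answer: 2 hours and 15 minutes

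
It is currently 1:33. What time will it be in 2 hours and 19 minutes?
Starting time: 1:33
Adding 19 minutes to 33 minutes: 33 + 19 = 52 minutes
Adding 2 hours: 1 + 2 = 3
Final time: 3:52

Final answer: 3:52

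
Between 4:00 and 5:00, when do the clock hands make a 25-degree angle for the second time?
At t minutes past 4:00, the hour hand is at 30 x 4 + 0.5t degrees and the minute hand is at 6t degrees.
The smaller angle between them is 25 degrees when |30H - 5.5t| = 25 or |30H - 5.5t| = 335.
With H = 4, solve 30 x 4 - 5.5t = +/- target for each target:
  t = (30 x 4 - 25) / 5.5 = 17.27
  t = (30 x 4 + 25) / 5.5 = 26.36
  t = (30 x 4 - 335) / 5.5 = -39.09 (outside (0, 60))
  t = (30 x 4 + 335) / 5.5 = 82.73 (outside (0, 60))
Valid solutions in (0, 60): {17.27, 26.36} minutes.
The second occurrence is t = 26.36 minutes.
The hands form a 25-degree angle at 26.36 minutes past 4:00.

Final answer: 26.36 minutes past 4:00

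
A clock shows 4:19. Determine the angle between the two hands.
Hour hand position: 4 x 30 + 19 x 0.5 = 129.5 degrees
Minute hand position: 19 x 6 = 114 degrees
Difference: |129.5 - 114| = 15.5 degrees
The angle between the hands is 15.5 degrees

Final answer: 15.5 degrees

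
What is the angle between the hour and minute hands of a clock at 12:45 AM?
Hour hand position: 0 x 30 + 45 x 0.5 = 22.5 degrees
Minute hand position: 45 x 6 = 270 degrees
Difference: |22.5 - 270| = 247.5 degrees
Since 247.5 > 180, the smaller angle is 360 - 247.5 = 112.5 degrees

Final answer: 112.5 degrees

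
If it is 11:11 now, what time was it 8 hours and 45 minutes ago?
Starting time: 11:11 = 671 total minutes past 12:00
Subtracting: 8 hours and 45 minutes = 525 minutes
671 - 525 = 146 minutes
= 2 hours and 26 minutes past 12:00 = 2:26

Final answer: 2:26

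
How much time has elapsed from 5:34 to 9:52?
From 5:34 to 9:52:
(9 x 60 + 52) - (5 x 60 + 34) = 592 - 334 = 258 minutes
= 4 hours and 18 minutes

Final answer: 4 hours and 18 minutes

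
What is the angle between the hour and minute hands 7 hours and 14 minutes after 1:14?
First find the time 7 hours and 14 minutes after 1:14.
Total minutes: 1 x 60 + 14 + 7 x 60 + 14 = 508.
508 mod 720 = 508 minutes = 8:28.
Now compute the angle at 8:28:
Hour hand: 8 x 30 + 28 x 0.5 = 254 degrees
Minute hand: 28 x 6 = 168 degrees
Difference: |254 - 168| = 86 degrees
The angle is 86 degrees

Final answer: 86 degrees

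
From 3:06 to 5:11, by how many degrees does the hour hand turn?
The hour hand moves 0.5 degrees per minute.
Time elapsed: 5:11 - 3:06 = 125 minutes
Angular displacement: 125 x 0.5 = 62.5 degrees

Final answer: 62.5 degrees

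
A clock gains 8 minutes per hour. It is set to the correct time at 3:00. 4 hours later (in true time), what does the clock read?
For every 60 true minutes, the faulty clock advances 60 + 8 = 68 minutes.
True elapsed: 4 hours = 240 minutes.
Faulty clock advances: 240 x 68/60 = 272 minutes (drift: 32 minutes ahead).
Shown time: 3:00 + 272 minutes = 7:32.

Final answer: 7:32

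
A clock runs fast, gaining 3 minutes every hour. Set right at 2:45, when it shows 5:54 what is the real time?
For every 60 true minutes, the faulty clock advances 63 minutes, so 1 faulty-clock minute corresponds to 60/63 true minutes.
From 2:45 to 5:54 on the faulty dial is 189 minutes.
True elapsed: 189 x 60/63 = 180 minutes = 3 hours.
True time: 2:45 + 3 hours = 5:45.

Final answer: 5:45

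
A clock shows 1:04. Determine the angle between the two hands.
Hour hand position: 1 x 30 + 4 x 0.5 = 32 degrees
Minute hand position: 4 x 6 = 24 degrees
Difference: |32 - 24| = 8 degrees
The angle between the hands is 8 degrees

Final answer: 8 degrees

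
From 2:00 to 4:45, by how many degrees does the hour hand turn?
The hour hand moves 0.5 degrees per minute.
Time elapsed: 4:45 - 2:00 = 165 minutes
Angular displacement: 165 x 0.5 = 82.5 degrees

Final answer: 82.5 degrees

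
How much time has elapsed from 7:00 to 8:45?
From 7:00 to 8:45:
(8 x 60 + 45) - (7 x 60 + 0) = 525 - 420 = 105 minutes
= 1 hour and 45 minutes

Final answer: 1 hour and 45 minutes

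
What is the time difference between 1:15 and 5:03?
From 1:15 to 5:03:
(5 x 60 + 3) - (1 x 60 + 15) = 303 - 75 = 228 minutes
= 3 hours and 48 minutes

Final answer: 3 hours and 48 minutes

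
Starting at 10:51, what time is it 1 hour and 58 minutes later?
Starting time: 10:51
Adding 58 minutes to 51 minutes: 51 + 58 = 109 minutes = 1 hour and 49 minutes
Adding 1 hour: 10 + 1 + 1 (carry) = 12
Final time: 12:49

Final answer: 12:49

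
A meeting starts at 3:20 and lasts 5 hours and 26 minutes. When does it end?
Starting time: 3:20
Adding 26 minutes to 20 minutes: 20 + 26 = 46 minutes
Adding 5 hours: 3 + 5 = 8
Final time: 8:46

Final answer: 8:46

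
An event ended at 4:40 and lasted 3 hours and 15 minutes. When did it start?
Starting time: 4:40 = 280 total minutes past 12:00
Subtracting: 3 hours and 15 minutes = 195 minutes
280 - 195 = 85 minutes
= 1 hour and 25 minutes past 12:00 = 1:25

Final answer: 1:25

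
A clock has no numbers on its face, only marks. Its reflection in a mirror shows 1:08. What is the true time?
Reflection across the vertical (12-6) axis maps a hand at angle A degrees to (360 - A) degrees, which sends a reading of T minutes past 12:00 to (720 - T) minutes past 12:00.
Mirror reads 1:08 = 68 minutes past 12:00.
Actual time: (720 - 68) mod 720 = 652 minutes = 10:52.

Final answer: 10:52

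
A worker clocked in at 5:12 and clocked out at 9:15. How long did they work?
From 5:12 to 9:15:
(9 x 60 + 15) - (5 x 60 + 12) = 555 - 312 = 243 minutes
= 4 hours and 3 minutes

Final answer: 4 hours and 3 minutes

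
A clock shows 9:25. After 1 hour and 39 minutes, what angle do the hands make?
First find the time 1 hour and 39 minutes after 9:25.
Total minutes: 9 x 60 + 25 + 1 x 60 + 39 = 664.
664 mod 720 = 664 minutes = 11:04.
Now compute the angle at 11:04:
Hour hand: 11 x 30 + 4 x 0.5 = 332 degrees
Minute hand: 4 x 6 = 24 degrees
Difference: |332 - 24| = 308 degrees
Smaller angle: 360 - 308 = 52 degrees

Final answer: 52 degrees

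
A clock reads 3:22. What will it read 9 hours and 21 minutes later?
Starting time: 3:22
Adding 21 minutes to 22 minutes: 22 + 21 = 43 minutes
Adding 9 hours: 3 + 9 = 12
Final time: 12:43

Final answer: 12:43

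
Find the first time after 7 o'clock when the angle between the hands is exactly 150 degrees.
At t minutes past 7:00, the hour hand is at 30 x 7 + 0.5t degrees and the minute hand is at 6t degrees.
The smaller angle between them is 150 degrees when |30H - 5.5t| = 150 or |30H - 5.5t| = 210.
With H = 7, solve 30 x 7 - 5.5t = +/- target for each target:
  t = (30 x 7 - 150) / 5.5 = 10.91
  t = (30 x 7 + 150) / 5.5 = 65.45 (outside (0, 60))
  t = (30 x 7 - 210) / 5.5 = 0 (outside (0, 60))
  t = (30 x 7 + 210) / 5.5 = 76.36 (outside (0, 60))
Valid solutions in (0, 60): {10.91} minutes.
The first occurrence is t = 10.91 minutes.
The hands form a 150-degree angle at 10.91 minutes past 7:00.

Final answer: 10.91 minutes past 7:00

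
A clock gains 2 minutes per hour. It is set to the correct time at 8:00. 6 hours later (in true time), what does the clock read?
For every 60 true minutes, the faulty clock advances 60 + 2 = 62 minutes.
True elapsed: 6 hours = 360 minutes.
Faulty clock advances: 360 x 62/60 = 372 minutes (drift: 12 minutes ahead).
Shown time: 8:00 + 372 minutes = 2:12.

Final answer: 2:12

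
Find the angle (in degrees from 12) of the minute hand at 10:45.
The minute hand moves 6 degrees per minute.
At 10:45: 45 x 6 = 270 degrees

Final answer: 270 degrees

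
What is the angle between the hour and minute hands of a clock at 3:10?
Hour hand position: 3 x 30 + 10 x 0.5 = 95 degrees
Minute hand position: 10 x 6 = 60 degrees
Difference: |95 - 60| = 35 degrees
The angle between the hands is 35 degrees

Final answer: 35 degrees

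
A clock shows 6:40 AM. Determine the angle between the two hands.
Hour hand position: 6 x 30 + 40 x 0.5 = 200 degrees
Minute hand position: 40 x 6 = 240 degrees
Difference: |200 - 240| = 40 degrees
The angle between the hands is 40 degrees

Final answer: 40 degrees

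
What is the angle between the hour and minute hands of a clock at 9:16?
Hour hand position: 9 x 30 + 16 x 0.5 = 278 degrees
Minute hand position: 16 x 6 = 96 degrees
Difference: |278 - 96| = 182 degrees
Since 182 > 180, the smaller angle is 360 - 182 = 178 degrees

Final answer: 178 degrees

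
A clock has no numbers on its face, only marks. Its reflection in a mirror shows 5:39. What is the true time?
Reflection across the vertical (12-6) axis maps a hand at angle A degrees to (360 - A) degrees, which sends a reading of T minutes past 12:00 to (720 - T) minutes past 12:00.
Mirror reads 5:39 = 339 minutes past 12:00.
Actual time: (720 - 339) mod 720 = 381 minutes = 6:21.

Final answer: 6:21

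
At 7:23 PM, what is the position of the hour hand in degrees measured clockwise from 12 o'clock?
The hour hand moves 30 degrees per hour and 0.5 degrees per minute.
At 7:23: (7) x 30 + 23 x 0.5 = 210 + 11.5 = 221.5 degrees

Final answer: 221.5 degrees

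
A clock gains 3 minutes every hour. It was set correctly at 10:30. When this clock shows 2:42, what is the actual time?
For every 60 true minutes, the faulty clock advances 63 minutes, so 1 faulty-clock minute corresponds to 60/63 true minutes.
From 10:30 to 2:42 on the faulty dial is 252 minutes.
True elapsed: 252 x 60/63 = 240 minutes = 4 hours.
True time: 10:30 + 4 hours = 2:30.

Final answer: 2:30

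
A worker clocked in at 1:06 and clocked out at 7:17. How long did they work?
From 1:06 to 7:17:
(7 x 60 + 17) - (1 x 60 + 6) = 437 - 66 = 371 minutes
= 6 hours and 11 minutes

Final answer: 6 hours and 11 minutes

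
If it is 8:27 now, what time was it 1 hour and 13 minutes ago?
Starting time: 8:27 = 507 total minutes past 12:00
Subtracting: 1 hour and 13 minutes = 73 minutes
507 - 73 = 434 minutes
= 7 hours and 14 minutes past 12:00 = 7:14

Final answer: 7:14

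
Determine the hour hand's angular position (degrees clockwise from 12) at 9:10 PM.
The hour hand moves 30 degrees per hour and 0.5 degrees per minute.
At 9:10: (9) x 30 + 10 x 0.5 = 270 + 5 = 275 degrees

Final answer: 275 degrees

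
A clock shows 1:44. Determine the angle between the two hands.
Hour hand position: 1 x 30 + 44 x 0.5 = 52 degrees
Minute hand position: 44 x 6 = 264 degrees
Difference: |52 - 264| = 212 degrees
Since 212 > 180, the smaller angle is 360 - 212 = 148 degrees

Final answer: 148 degrees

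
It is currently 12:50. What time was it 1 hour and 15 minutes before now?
Starting time: 12:50 = 50 total minutes past 12:00
Subtracting: 1 hour and 15 minutes = 75 minutes
50 - 75 = -25 (negative, add 12 hours = 720) = 695 minutes
= 11 hours and 35 minutes past 12:00 = 11:35

Final answer: 11:35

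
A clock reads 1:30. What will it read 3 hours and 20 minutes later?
Starting time: 1:30
Adding 20 minutes to 30 minutes: 30 + 20 = 50 minutes
Adding 3 hours: 1 + 3 = 4
Final time: 4:50

Final answer: 4:50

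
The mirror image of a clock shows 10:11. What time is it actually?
Reflection across the vertical (12-6) axis maps a hand at angle A degrees to (360 - A) degrees, which sends a reading of T minutes past 12:00 to (720 - T) minutes past 12:00.
Mirror reads 10:11 = 611 minutes past 12:00.
Actual time: (720 - 611) mod 720 = 109 minutes = 1:49.

Final answer: 1:49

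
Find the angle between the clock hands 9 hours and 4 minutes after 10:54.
First find the time 9 hours and 4 minutes after 10:54.
Total minutes: 10 x 60 + 54 + 9 x 60 + 4 = 1198.
1198 mod 720 = 478 minutes = 7:58.
Now compute the angle at 7:58:
Hour hand: 7 x 30 + 58 x 0.5 = 239 degrees
Minute hand: 58 x 6 = 348 degrees
Difference: |239 - 348| = 109 degrees
The angle is 109 degrees

Final answer: 109 degrees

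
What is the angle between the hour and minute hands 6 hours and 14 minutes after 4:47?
First find the time 6 hours and 14 minutes after 4:47.
Total minutes: 4 x 60 + 47 + 6 x 60 + 14 = 661.
661 mod 720 = 661 minutes = 11:01.
Now compute the angle at 11:01:
Hour hand: 11 x 30 + 1 x 0.5 = 330.5 degrees
Minute hand: 1 x 6 = 6 degrees
Difference: |330.5 - 6| = 324.5 degrees
Smaller angle: 360 - 324.5 = 35.5 degrees

Final answer: 35.5 degrees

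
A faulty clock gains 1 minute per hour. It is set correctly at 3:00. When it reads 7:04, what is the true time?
For every 60 true minutes, the faulty clock advances 61 minutes, so 1 faulty-clock minute corresponds to 60/61 true minutes.
From 3:00 to 7:04 on the faulty dial is 244 minutes.
True elapsed: 244 x 60/61 = 240 minutes = 4 hours.
True time: 3:00 + 4 hours = 7:00.

Final answer: 7:00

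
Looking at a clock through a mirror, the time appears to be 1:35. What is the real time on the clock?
Reflection across the vertical (12-6) axis maps a hand at angle A degrees to (360 - A) degrees, which sends a reading of T minutes past 12:00 to (720 - T) minutes past 12:00.
Mirror reads 1:35 = 95 minutes past 12:00.
Actual time: (720 - 95) mod 720 = 625 minutes = 10:25.

Final answer: 10:25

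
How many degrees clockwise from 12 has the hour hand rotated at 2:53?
The hour hand moves 30 degrees per hour and 0.5 degrees per minute.
At 2:53: (2) x 30 + 53 x 0.5 = 60 + 26.5 = 86.5 degrees

Final answer: 86.5 degrees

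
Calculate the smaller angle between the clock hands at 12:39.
Hour hand position: 0 x 30 + 39 x 0.5 = 19.5 degrees
Minute hand position: 39 x 6 = 234 degrees
Difference: |19.5 - 234| = 214.5 degrees
Since 214.5 > 180, the smaller angle is 360 - 214.5 = 145.5 degrees

Final answer: 145.5 degrees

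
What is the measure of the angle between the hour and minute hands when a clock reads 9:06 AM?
Hour hand position: 9 x 30 + 6 x 0.5 = 273 degrees
Minute hand position: 6 x 6 = 36 degrees
Difference: |273 - 36| = 237 degrees
Since 237 > 180, the smaller angle is 360 - 237 = 123 degrees

Final answer: 123 degrees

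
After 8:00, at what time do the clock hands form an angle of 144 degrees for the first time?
At t minutes past 8:00, the hour hand is at 30 x 8 + 0.5t degrees and the minute hand is at 6t degrees.
The smaller angle between them is 144 degrees when |30H - 5.5t| = 144 or |30H - 5.5t| = 216.
With H = 8, solve 30 x 8 - 5.5t = +/- target for each target:
  t = (30 x 8 - 144) / 5.5 = 17.45
  t = (30 x 8 + 144) / 5.5 = 69.82 (outside (0, 60))
  t = (30 x 8 - 216) / 5.5 = 4.36
  t = (30 x 8 + 216) / 5.5 = 82.91 (outside (0, 60))
Valid solutions in (0, 60): {4.36, 17.45} minutes.
The first occurrence is t = 4.36 minutes.
The hands form a 144-degree angle at 4.36 minutes past 8:00.

Final answer: 4.36 minutes past 8:00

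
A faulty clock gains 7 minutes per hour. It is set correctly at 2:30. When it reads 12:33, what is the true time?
For every 60 true minutes, the faulty clock advances 67 minutes, so 1 faulty-clock minute corresponds to 60/67 true minutes.
From 2:30 to 12:33 on the faulty dial is 603 minutes.
True elapsed: 603 x 60/67 = 540 minutes = 9 hours.
True time: 2:30 + 9 hours = 11:30.

Final answer: 11:30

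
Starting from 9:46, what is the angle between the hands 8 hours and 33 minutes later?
First find the time 8 hours and 33 minutes after 9:46.
Total minutes: 9 x 60 + 46 + 8 x 60 + 33 = 1099.
1099 mod 720 = 379 minutes = 6:19.
Now compute the angle at 6:19:
Hour hand: 6 x 30 + 19 x 0.5 = 189.5 degrees
Minute hand: 19 x 6 = 114 degrees
Difference: |189.5 - 114| = 75.5 degrees
The angle is 75.5 degrees

Final answer: 75.5 degrees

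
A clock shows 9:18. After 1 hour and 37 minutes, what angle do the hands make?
First find the time 1 hour and 37 minutes after 9:18.
Total minutes: 9 x 60 + 18 + 1 x 60 + 37 = 655.
655 mod 720 = 655 minutes = 10:55.
Now compute the angle at 10:55:
Hour hand: 10 x 30 + 55 x 0.5 = 327.5 degrees
Minute hand: 55 x 6 = 330 degrees
Difference: |327.5 - 330| = 2.5 degrees
The angle is 2.5 degrees

Final answer: 2.5 degrees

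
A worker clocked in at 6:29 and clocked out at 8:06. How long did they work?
From 6:29 to 8:06:
(8 x 60 + 6) - (6 x 60 + 29) = 486 - 389 = 97 minutes
= 1 hour and 37 minutes

Final answer: 1 hour and 37 minutes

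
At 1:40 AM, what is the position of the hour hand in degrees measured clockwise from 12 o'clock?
The hour hand moves 30 degrees per hour and 0.5 degrees per minute.
At 1:40: (1) x 30 + 40 x 0.5 = 30 + 20 = 50 degrees

Final answer: 50 degrees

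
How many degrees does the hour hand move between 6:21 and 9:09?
The hour hand moves 0.5 degrees per minute.
Time elapsed: 9:09 - 6:21 = 168 minutes
Angular displacement: 168 x 0.5 = 84 degrees

Final answer: 84 degrees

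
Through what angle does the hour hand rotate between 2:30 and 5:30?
The hour hand moves 0.5 degrees per minute.
Time elapsed: 5:30 - 2:30 = 180 minutes
Angular displacement: 180 x 0.5 = 90 degrees

Final answer: 90 degrees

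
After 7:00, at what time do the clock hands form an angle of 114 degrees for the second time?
At t minutes past 7:00, the hour hand is at 30 x 7 + 0.5t degrees and the minute hand is at 6t degrees.
The smaller angle between them is 114 degrees when |30H - 5.5t| = 114 or |30H - 5.5t| = 246.
With H = 7, solve 30 x 7 - 5.5t = +/- target for each target:
  t = (30 x 7 - 114) / 5.5 = 17.45
  t = (30 x 7 + 114) / 5.5 = 58.91
  t = (30 x 7 - 246) / 5.5 = -6.55 (outside (0, 60))
  t = (30 x 7 + 246) / 5.5 = 82.91 (outside (0, 60))
Valid solutions in (0, 60): {17.45, 58.91} minutes.
The second occurrence is t = 58.91 minutes.
The hands form a 114-degree angle at 58.91 minutes past 7:00.

Final answer: 58.91 minutes past 7:00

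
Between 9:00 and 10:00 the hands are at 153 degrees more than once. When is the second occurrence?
At t minutes past 9:00, the hour hand is at 30 x 9 + 0.5t degrees and the minute hand is at 6t degrees.
The smaller angle between them is 153 degrees when |30H - 5.5t| = 153 or |30H - 5.5t| = 207.
With H = 9, solve 30 x 9 - 5.5t = +/- target for each target:
  t = (30 x 9 - 153) / 5.5 = 21.27
  t = (30 x 9 + 153) / 5.5 = 76.91 (outside (0, 60))
  t = (30 x 9 - 207) / 5.5 = 11.45
  t = (30 x 9 + 207) / 5.5 = 86.73 (outside (0, 60))
Valid solutions in (0, 60): {11.45, 21.27} minutes.
The second occurrence is t = 21.27 minutes.
The hands form a 153-degree angle at 21.27 minutes past 9:00.

Final answer: 21.27 minutes past 9:00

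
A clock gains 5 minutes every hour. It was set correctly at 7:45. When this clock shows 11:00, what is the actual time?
For every 60 true minutes, the faulty clock advances 65 minutes, so 1 faulty-clock minute corresponds to 60/65 true minutes.
From 7:45 to 11:00 on the faulty dial is 195 minutes.
True elapsed: 195 x 60/65 = 180 minutes = 3 hours.
True time: 7:45 + 3 hours = 10:45.

Final answer: 10:45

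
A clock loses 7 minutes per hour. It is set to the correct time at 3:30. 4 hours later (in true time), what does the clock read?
For every 60 true minutes, the faulty clock advances 60 - 7 = 53 minutes.
True elapsed: 4 hours = 240 minutes.
Faulty clock advances: 240 x 53/60 = 212 minutes (drift: 28 minutes behind).
Shown time: 3:30 + 212 minutes = 7:02.

Final answer: 7:02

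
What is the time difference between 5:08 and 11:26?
From 5:08 to 11:26:
(11 x 60 + 26) - (5 x 60 + 8) = 686 - 308 = 378 minutes
= 6 hours and 18 minutes

Final answer: 6 hours and 18 minutes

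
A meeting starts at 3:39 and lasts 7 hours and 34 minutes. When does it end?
Starting time: 3:39
Adding 34 minutes to 39 minutes: 39 + 34 = 73 minutes = 1 hour and 13 minutes
Adding 7 hours: 3 + 7 + 1 (carry) = 11
Final time: 11:13

Final answer: 11:13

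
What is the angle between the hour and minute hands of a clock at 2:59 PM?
Hour hand position: 2 x 30 + 59 x 0.5 = 89.5 degrees
Minute hand position: 59 x 6 = 354 degrees
Difference: |89.5 - 354| = 264.5 degrees
Since 264.5 > 180, the smaller angle is 360 - 264.5 = 95.5 degrees

Final answer: 95.5 degrees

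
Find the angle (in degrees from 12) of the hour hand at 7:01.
The hour hand moves 30 degrees per hour and 0.5 degrees per minute.
At 7:01: (7) x 30 + 1 x 0.5 = 210 + 0.5 = 210.5 degrees

Final answer: 210.5 degrees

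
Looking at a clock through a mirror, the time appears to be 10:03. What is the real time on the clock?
Reflection across the vertical (12-6) axis maps a hand at angle A degrees to (360 - A) degrees, which sends a reading of T minutes past 12:00 to (720 - T) minutes past 12:00.
Mirror reads 10:03 = 603 minutes past 12:00.
Actual time: (720 - 603) mod 720 = 117 minutes = 1:57.

Final answer: 1:57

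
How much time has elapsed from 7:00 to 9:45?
From 7:00 to 9:45:
(9 x 60 + 45) - (7 x 60 + 0) = 585 - 420 = 165 minutes
= 2 hours and 45 minutes

Final answer: 2 hours and 45 minutes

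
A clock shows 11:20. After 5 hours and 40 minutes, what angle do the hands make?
First find the time 5 hours and 40 minutes after 11:20.
Total minutes: 11 x 60 + 20 + 5 x 60 + 40 = 1020.
1020 mod 720 = 300 minutes = 5:00.
Now compute the angle at 5:00:
Hour hand: 5 x 30 + 0 x 0.5 = 150 degrees
Minute hand: 0 x 6 = 0 degrees
Difference: |150 - 0| = 150 degrees
The angle is 150 degrees

Final answer: 150 degrees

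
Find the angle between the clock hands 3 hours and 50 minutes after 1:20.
First find the time 3 hours and 50 minutes after 1:20.
Total minutes: 1 x 60 + 20 + 3 x 60 + 50 = 310.
310 mod 720 = 310 minutes = 5:10.
Now compute the angle at 5:10:
Hour hand: 5 x 30 + 10 x 0.5 = 155 degrees
Minute hand: 10 x 6 = 60 degrees
Difference: |155 - 60| = 95 degrees
The angle is 95 degrees

Final answer: 95 degrees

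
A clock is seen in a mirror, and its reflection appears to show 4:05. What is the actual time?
Reflection across the vertical (12-6) axis maps a hand at angle A degrees to (360 - A) degrees, which sends a reading of T minutes past 12:00 to (720 - T) minutes past 12:00.
Mirror reads 4:05 = 245 minutes past 12:00.
Actual time: (720 - 245) mod 720 = 475 minutes = 7:55.

Final answer: 7:55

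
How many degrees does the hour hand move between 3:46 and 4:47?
The hour hand moves 0.5 degrees per minute.
Time elapsed: 4:47 - 3:46 = 61 minutes
Angular displacement: 61 x 0.5 = 30.5 degrees

Final answer: 30.5 degrees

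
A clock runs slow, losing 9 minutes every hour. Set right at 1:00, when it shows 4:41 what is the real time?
For every 60 true minutes, the faulty clock advances 51 minutes, so 1 faulty-clock minute corresponds to 60/51 true minutes.
From 1:00 to 4:41 on the faulty dial is 221 minutes.
True elapsed: 221 x 60/51 = 260 minutes = 4 hours and 20 minutes.
True time: 1:00 + 4 hours and 20 minutes = 5:20.

Final answer: 5:20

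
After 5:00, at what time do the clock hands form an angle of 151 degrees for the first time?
At t minutes past 5:00, the hour hand is at 30 x 5 + 0.5t degrees and the minute hand is at 6t degrees.
The smaller angle between them is 151 degrees when |30H - 5.5t| = 151 or |30H - 5.5t| = 209.
With H = 5, solve 30 x 5 - 5.5t = +/- target for each target:
  t = (30 x 5 - 151) / 5.5 = -0.18 (outside (0, 60))
  t = (30 x 5 + 151) / 5.5 = 54.73
  t = (30 x 5 - 209) / 5.5 = -10.73 (outside (0, 60))
  t = (30 x 5 + 209) / 5.5 = 65.27 (outside (0, 60))
Valid solutions in (0, 60): {54.73} minutes.
The first occurrence is t = 54.73 minutes.
The hands form a 151-degree angle at 54.73 minutes past 5:00.

Final answer: 54.73 minutes past 5:00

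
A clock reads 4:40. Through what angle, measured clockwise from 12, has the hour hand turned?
The hour hand moves 30 degrees per hour and 0.5 degrees per minute.
At 4:40: (4) x 30 + 40 x 0.5 = 120 + 20 = 140 degrees

Final answer: 140 degrees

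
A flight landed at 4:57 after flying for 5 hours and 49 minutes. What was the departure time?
Starting time: 4:57 = 297 total minutes past 12:00
Subtracting: 5 hours and 49 minutes = 349 minutes
297 - 349 = -52 (negative, add 12 hours = 720) = 668 minutes
= 11 hours and 8 minutes past 12:00 = 11:08

Final answer: 11:08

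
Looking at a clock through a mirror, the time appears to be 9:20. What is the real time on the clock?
Reflection across the vertical (12-6) axis maps a hand at angle A degrees to (360 - A) degrees, which sends a reading of T minutes past 12:00 to (720 - T) minutes past 12:00.
Mirror reads 9:20 = 560 minutes past 12:00.
Actual time: (720 - 560) mod 720 = 160 minutes = 2:40.

Final answer: 2:40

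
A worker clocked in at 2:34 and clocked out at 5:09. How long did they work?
From 2:34 to 5:09:
(5 x 60 + 9) - (2 x 60 + 34) = 309 - 154 = 155 minutes
= 2 hours and 35 minutes

Final answer: 2 hours and 35 minutes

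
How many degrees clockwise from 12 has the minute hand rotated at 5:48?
The minute hand moves 6 degrees per minute.
At 5:48: 48 x 6 = 288 degrees

Final answer: 288 degrees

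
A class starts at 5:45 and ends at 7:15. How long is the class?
From 5:45 to 7:15:
(7 x 60 + 15) - (5 x 60 + 45) = 435 - 345 = 90 minutes
= 1 hour and 30 minutes

Final answer: 1 hour and 30 minutes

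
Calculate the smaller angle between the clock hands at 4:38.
Hour hand position: 4 x 30 + 38 x 0.5 = 139 degrees
Minute hand position: 38 x 6 = 228 degrees
Difference: |139 - 228| = 89 degrees
The angle between the hands is 89 degrees

Final answer: 89 degrees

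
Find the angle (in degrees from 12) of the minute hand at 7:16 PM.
The minute hand moves 6 degrees per minute.
At 7:16: 16 x 6 = 96 degrees

Final answer: 96 degrees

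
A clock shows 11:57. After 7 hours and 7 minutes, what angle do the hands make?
First find the time 7 hours and 7 minutes after 11:57.
Total minutes: 11 x 60 + 57 + 7 x 60 + 7 = 1144.
1144 mod 720 = 424 minutes = 7:04.
Now compute the angle at 7:04:
Hour hand: 7 x 30 + 4 x 0.5 = 212 degrees
Minute hand: 4 x 6 = 24 degrees
Difference: |212 - 24| = 188 degrees
Smaller angle: 360 - 188 = 172 degrees

Final answer: 172 degrees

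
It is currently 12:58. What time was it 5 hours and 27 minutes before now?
Starting time: 12:58 = 58 total minutes past 12:00
Subtracting: 5 hours and 27 minutes = 327 minutes
58 - 327 = -269 (negative, add 12 hours = 720) = 451 minutes
= 7 hours and 31 minutes past 12:00 = 7:31

Final answer: 7:31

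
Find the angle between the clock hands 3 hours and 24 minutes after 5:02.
First find the time 3 hours and 24 minutes after 5:02.
Total minutes: 5 x 60 + 2 + 3 x 60 + 24 = 506.
506 mod 720 = 506 minutes = 8:26.
Now compute the angle at 8:26:
Hour hand: 8 x 30 + 26 x 0.5 = 253 degrees
Minute hand: 26 x 6 = 156 degrees
Difference: |253 - 156| = 97 degrees
The angle is 97 degrees

Final answer: 97 degrees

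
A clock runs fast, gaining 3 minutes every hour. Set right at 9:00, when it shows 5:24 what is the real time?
For every 60 true minutes, the faulty clock advances 63 minutes, so 1 faulty-clock minute corresponds to 60/63 true minutes.
From 9:00 to 5:24 on the faulty dial is 504 minutes.
True elapsed: 504 x 60/63 = 480 minutes = 8 hours.
True time: 9:00 + 8 hours = 5:00.

Final answer: 5:00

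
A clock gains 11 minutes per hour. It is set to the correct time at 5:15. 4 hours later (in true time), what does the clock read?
For every 60 true minutes, the faulty clock advances 60 + 11 = 71 minutes.
True elapsed: 4 hours = 240 minutes.
Faulty clock advances: 240 x 71/60 = 284 minutes (drift: 44 minutes ahead).
Shown time: 5:15 + 284 minutes = 9:59.

Final answer: 9:59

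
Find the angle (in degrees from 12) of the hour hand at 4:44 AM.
The hour hand moves 30 degrees per hour and 0.5 degrees per minute.
At 4:44: (4) x 30 + 44 x 0.5 = 120 + 22 = 142 degrees

Final answer: 142 degrees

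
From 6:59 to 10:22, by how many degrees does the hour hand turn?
The hour hand moves 0.5 degrees per minute.
Time elapsed: 10:22 - 6:59 = 203 minutes
Angular displacement: 203 x 0.5 = 101.5 degrees

Final answer: 101.5 degrees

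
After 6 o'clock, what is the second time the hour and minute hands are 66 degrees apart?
At t minutes past 6:00, the hour hand is at 30 x 6 + 0.5t degrees and the minute hand is at 6t degrees.
The smaller angle between them is 66 degrees when |30H - 5.5t| = 66 or |30H - 5.5t| = 294.
With H = 6, solve 30 x 6 - 5.5t = +/- target for each target:
  t = (30 x 6 - 66) / 5.5 = 20.73
  t = (30 x 6 + 66) / 5.5 = 44.73
  t = (30 x 6 - 294) / 5.5 = -20.73 (outside (0, 60))
  t = (30 x 6 + 294) / 5.5 = 86.18 (outside (0, 60))
Valid solutions in (0, 60): {20.73, 44.73} minutes.
The second occurrence is t = 44.73 minutes.
The hands form a 66-degree angle at 44.73 minutes past 6:00.

Final answer: 44.73 minutes past 6:00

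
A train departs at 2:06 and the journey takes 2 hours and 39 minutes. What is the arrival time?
Starting time: 2:06
Adding 39 minutes to 6 minutes: 6 + 39 = 45 minutes
Adding 2 hours: 2 + 2 = 4
Final time: 4:45

Final answer: 4:45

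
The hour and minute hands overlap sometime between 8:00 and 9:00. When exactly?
The minute hand gains 5.5 degrees per minute on the hour hand.
At 8:00, the hour hand is at 240 degrees and the minute hand is at 0 degrees.
The gap is 240 degrees. Time to close: 240/5.5 = 60 x 8/11 = 43.64 minutes.
The hands overlap at 43.64 minutes past 8:00.

Final answer: 43.64 minutes past 8:00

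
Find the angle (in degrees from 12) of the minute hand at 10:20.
The minute hand moves 6 degrees per minute.
At 10:20: 20 x 6 = 120 degrees

Final answer: 120 degrees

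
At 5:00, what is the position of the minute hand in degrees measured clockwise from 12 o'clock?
The minute hand moves 6 degrees per minute.
At 5:00: 0 x 6 = 0 degrees

Final answer: 0 degrees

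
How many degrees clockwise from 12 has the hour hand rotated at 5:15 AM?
The hour hand moves 30 degrees per hour and 0.5 degrees per minute.
At 5:15: (5) x 30 + 15 x 0.5 = 150 + 7.5 = 157.5 degrees

Final answer: 157.5 degrees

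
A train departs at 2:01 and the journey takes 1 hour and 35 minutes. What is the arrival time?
Starting time: 2:01
Adding 35 minutes to 1 minute: 1 + 35 = 36 minutes
Adding 1 hour: 2 + 1 = 3
Final time: 3:36

Final answer: 3:36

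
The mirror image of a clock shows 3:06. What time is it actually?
Reflection across the vertical (12-6) axis maps a hand at angle A degrees to (360 - A) degrees, which sends a reading of T minutes past 12:00 to (720 - T) minutes past 12:00.
Mirror reads 3:06 = 186 minutes past 12:00.
Actual time: (720 - 186) mod 720 = 534 minutes = 8:54.

Final answer: 8:54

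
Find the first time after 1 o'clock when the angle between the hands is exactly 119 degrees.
At t minutes past 1:00, the hour hand is at 30 x 1 + 0.5t degrees and the minute hand is at 6t degrees.
The smaller angle between them is 119 degrees when |30H - 5.5t| = 119 or |30H - 5.5t| = 241.
With H = 1, solve 30 x 1 - 5.5t = +/- target for each target:
  t = (30 x 1 - 119) / 5.5 = -16.18 (outside (0, 60))
  t = (30 x 1 + 119) / 5.5 = 27.09
  t = (30 x 1 - 241) / 5.5 = -38.36 (outside (0, 60))
  t = (30 x 1 + 241) / 5.5 = 49.27
Valid solutions in (0, 60): {27.09, 49.27} minutes.
The first occurrence is t = 27.09 minutes.
The hands form a 119-degree angle at 27.09 minutes past 1:00.

Final answer: 27.09 minutes past 1:00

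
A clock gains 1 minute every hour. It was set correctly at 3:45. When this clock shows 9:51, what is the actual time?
For every 60 true minutes, the faulty clock advances 61 minutes, so 1 faulty-clock minute corresponds to 60/61 true minutes.
From 3:45 to 9:51 on the faulty dial is 366 minutes.
True elapsed: 366 x 60/61 = 360 minutes = 6 hours.
True time: 3:45 + 6 hours = 9:45.

Final answer: 9:45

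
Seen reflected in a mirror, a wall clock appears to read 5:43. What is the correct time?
Reflection across the vertical (12-6) axis maps a hand at angle A degrees to (360 - A) degrees, which sends a reading of T minutes past 12:00 to (720 - T) minutes past 12:00.
Mirror reads 5:43 = 343 minutes past 12:00.
Actual time: (720 - 343) mod 720 = 377 minutes = 6:17.

Final answer: 6:17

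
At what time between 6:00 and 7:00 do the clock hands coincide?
The minute hand gains 5.5 degrees per minute on the hour hand.
At 6:00, the hour hand is at 180 degrees and the minute hand is at 0 degrees.
The gap is 180 degrees. Time to close: 180/5.5 = 60 x 6/11 = 32.73 minutes.
The hands overlap at 32.73 minutes past 6:00.

Final answer: 32.73 minutes past 6:00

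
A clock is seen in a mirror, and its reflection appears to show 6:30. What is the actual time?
Reflection across the vertical (12-6) axis maps a hand at angle A degrees to (360 - A) degrees, which sends a reading of T minutes past 12:00 to (720 - T) minutes past 12:00.
Mirror reads 6:30 = 390 minutes past 12:00.
Actual time: (720 - 390) mod 720 = 330 minutes = 5:30.

Final answer: 5:30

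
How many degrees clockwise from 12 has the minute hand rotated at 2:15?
The minute hand moves 6 degrees per minute.
At 2:15: 15 x 6 = 90 degrees

Final answer: 90 degrees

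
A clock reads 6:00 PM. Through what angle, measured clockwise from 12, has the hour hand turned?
The hour hand moves 30 degrees per hour and 0.5 degrees per minute.
At 6:00: (6) x 30 + 0 x 0.5 = 180 + 0 = 180 degrees

Final answer: 180 degrees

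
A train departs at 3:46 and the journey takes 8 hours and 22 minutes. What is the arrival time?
Starting time: 3:46
Adding 22 minutes to 46 minutes: 46 + 22 = 68 minutes = 1 hour and 8 minutes
Adding 8 hours: 3 + 8 + 1 (carry) = 12
Final time: 12:08

Final answer: 12:08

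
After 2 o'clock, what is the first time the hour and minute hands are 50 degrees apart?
At t minutes past 2:00, the hour hand is at 30 x 2 + 0.5t degrees and the minute hand is at 6t degrees.
The smaller angle between them is 50 degrees when |30H - 5.5t| = 50 or |30H - 5.5t| = 310.
With H = 2, solve 30 x 2 - 5.5t = +/- target for each target:
  t = (30 x 2 - 50) / 5.5 = 1.82
  t = (30 x 2 + 50) / 5.5 = 20
  t = (30 x 2 - 310) / 5.5 = -45.45 (outside (0, 60))
  t = (30 x 2 + 310) / 5.5 = 67.27 (outside (0, 60))
Valid solutions in (0, 60): {1.82, 20} minutes.
The first occurrence is t = 1.82 minutes.
The hands form a 50-degree angle at 1.82 minutes past 2:00.

Final answer: 1.82 minutes past 2:00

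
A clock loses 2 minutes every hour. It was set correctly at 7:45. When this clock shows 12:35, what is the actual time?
For every 60 true minutes, the faulty clock advances 58 minutes, so 1 faulty-clock minute corresponds to 60/58 true minutes.
From 7:45 to 12:35 on the faulty dial is 290 minutes.
True elapsed: 290 x 60/58 = 300 minutes = 5 hours.
True time: 7:45 + 5 hours = 12:45.

Final answer: 12:45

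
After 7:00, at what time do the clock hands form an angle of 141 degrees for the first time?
At t minutes past 7:00, the hour hand is at 30 x 7 + 0.5t degrees and the minute hand is at 6t degrees.
The smaller angle between them is 141 degrees when |30H - 5.5t| = 141 or |30H - 5.5t| = 219.
With H = 7, solve 30 x 7 - 5.5t = +/- target for each target:
  t = (30 x 7 - 141) / 5.5 = 12.55
  t = (30 x 7 + 141) / 5.5 = 63.82 (outside (0, 60))
  t = (30 x 7 - 219) / 5.5 = -1.64 (outside (0, 60))
  t = (30 x 7 + 219) / 5.5 = 78 (outside (0, 60))
Valid solutions in (0, 60): {12.55} minutes.
The first occurrence is t = 12.55 minutes.
The hands form a 141-degree angle at 12.55 minutes past 7:00.

Final answer: 12.55 minutes past 7:00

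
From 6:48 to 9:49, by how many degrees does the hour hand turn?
The hour hand moves 0.5 degrees per minute.
Time elapsed: 9:49 - 6:48 = 181 minutes
Angular displacement: 181 x 0.5 = 90.5 degrees

Final answer: 90.5 degrees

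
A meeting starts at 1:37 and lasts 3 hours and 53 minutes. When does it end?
Starting time: 1:37
Adding 53 minutes to 37 minutes: 37 + 53 = 90 minutes = 1 hour and 30 minutes
Adding 3 hours: 1 + 3 + 1 (carry) = 5
Final time: 5:30

Final answer: 5:30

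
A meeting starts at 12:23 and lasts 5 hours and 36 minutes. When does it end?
Starting time: 12:23
Adding 36 minutes to 23 minutes: 23 + 36 = 59 minutes
Adding 5 hours: 12 + 5 = 17 - 12 = 5
Final time: 5:59

Final answer: 5:59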